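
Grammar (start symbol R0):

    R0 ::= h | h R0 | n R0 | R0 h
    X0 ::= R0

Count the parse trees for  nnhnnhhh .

Parse trees for nnhnnhhh (showing first 6 of 29):
  [R0 n [R0 n [R0 h [R0 n [R0 n [R0 h [R0 h [R0 h]]]]]]]]
  [R0 n [R0 n [R0 h [R0 n [R0 n [R0 h [R0 [R0 h] h]]]]]]]
  [R0 n [R0 n [R0 h [R0 n [R0 n [R0 [R0 h [R0 h]] h]]]]]]
  [R0 n [R0 n [R0 h [R0 n [R0 n [R0 [R0 [R0 h] h] h]]]]]]
  [R0 n [R0 n [R0 h [R0 n [R0 [R0 n [R0 h [R0 h]]] h]]]]]
  [R0 n [R0 n [R0 h [R0 n [R0 [R0 n [R0 [R0 h] h]] h]]]]]

29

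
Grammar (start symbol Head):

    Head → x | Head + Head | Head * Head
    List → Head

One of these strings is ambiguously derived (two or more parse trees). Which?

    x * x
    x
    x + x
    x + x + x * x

x * x: 1 tree
x: 1 tree
x + x: 1 tree
x + x + x * x: 5 trees

x + x + x * x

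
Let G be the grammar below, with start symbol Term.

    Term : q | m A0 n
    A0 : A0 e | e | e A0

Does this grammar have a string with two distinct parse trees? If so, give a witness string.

Ambiguous

Witness: m e e n

Derivation 1: Term ⇒ m A0 n ⇒ m A0 e n ⇒ m e e n
Derivation 2: Term ⇒ m A0 n ⇒ m e A0 n ⇒ m e e n

Two distinct leftmost derivations for the same string.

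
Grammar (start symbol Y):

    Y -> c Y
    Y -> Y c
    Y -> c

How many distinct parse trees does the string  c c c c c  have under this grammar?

Parse trees for c c c c c (showing first 6 of 16):
  [Y c [Y c [Y c [Y c [Y c]]]]]
  [Y c [Y c [Y c [Y [Y c] c]]]]
  [Y c [Y c [Y [Y c [Y c]] c]]]
  [Y c [Y c [Y [Y [Y c] c] c]]]
  [Y c [Y [Y c [Y c [Y c]]] c]]
  [Y c [Y [Y c [Y [Y c] c]] c]]

16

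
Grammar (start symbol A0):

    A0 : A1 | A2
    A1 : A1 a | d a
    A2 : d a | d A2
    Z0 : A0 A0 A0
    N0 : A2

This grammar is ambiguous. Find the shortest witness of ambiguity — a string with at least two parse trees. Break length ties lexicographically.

length 2: d a has 2 parse trees

Two derivations of d a:
  A0 ⇒ A1 ⇒ d a
  A0 ⇒ A2 ⇒ d a

d a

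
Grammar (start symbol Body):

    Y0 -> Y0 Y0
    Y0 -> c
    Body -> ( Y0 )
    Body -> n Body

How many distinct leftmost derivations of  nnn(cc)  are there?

1

Parse trees for nnn(cc):
  [Body n [Body n [Body n [Body ( [Y0 [Y0 c] [Y0 c]] )]]]]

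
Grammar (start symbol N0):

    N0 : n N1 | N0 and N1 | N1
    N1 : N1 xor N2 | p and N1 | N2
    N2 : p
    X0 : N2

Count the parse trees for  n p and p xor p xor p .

4

Parse trees for n p and p xor p xor p:
  [N0 n [N1 [N1 [N1 p and [N1 [N2 p]]] xor [N2 p]] xor [N2 p]]]
  [N0 n [N1 [N1 p and [N1 [N1 [N2 p]] xor [N2 p]]] xor [N2 p]]]
  [N0 n [N1 p and [N1 [N1 [N1 [N2 p]] xor [N2 p]] xor [N2 p]]]]
  [N0 [N0 n [N1 [N2 p]]] and [N1 [N1 [N1 [N2 p]] xor [N2 p]] xor [N2 p]]]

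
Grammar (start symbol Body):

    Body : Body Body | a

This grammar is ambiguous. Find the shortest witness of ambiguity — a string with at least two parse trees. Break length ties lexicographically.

a a a

length 1: no string has ≥2 trees
length 2: no string has ≥2 trees
length 3: a a a has 2 parse trees

Two derivations of a a a:
  Body ⇒ Body Body ⇒ Body Body Body ⇒ a Body Body ⇒ a a Body ⇒ a a a
  Body ⇒ Body Body ⇒ a Body ⇒ a Body Body ⇒ a a Body ⇒ a a a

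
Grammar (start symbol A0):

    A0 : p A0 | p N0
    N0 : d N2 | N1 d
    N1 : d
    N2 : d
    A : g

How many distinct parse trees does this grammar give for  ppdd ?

2

Parse trees for ppdd:
  [A0 p [A0 p [N0 d [N2 d]]]]
  [A0 p [A0 p [N0 [N1 d] d]]]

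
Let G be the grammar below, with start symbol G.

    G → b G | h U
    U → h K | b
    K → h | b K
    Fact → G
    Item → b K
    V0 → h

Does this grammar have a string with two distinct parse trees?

Unambiguous

Only G, U, K are reachable from G; ignoring the rest: Each reachable nonterminal has at most one production per leading terminal, and all productions are right-linear; the derivation is determined token-by-token.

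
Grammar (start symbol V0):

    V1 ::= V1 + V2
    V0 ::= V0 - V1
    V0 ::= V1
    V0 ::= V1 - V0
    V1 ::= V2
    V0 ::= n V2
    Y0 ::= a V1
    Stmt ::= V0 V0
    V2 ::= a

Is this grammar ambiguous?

Witness: a - a

Derivation 1: V0 ⇒ V0 - V1 ⇒ V1 - V1 ⇒ V2 - V1 ⇒ a - V1 ⇒ a - V2 ⇒ a - a
Derivation 2: V0 ⇒ V1 - V0 ⇒ V2 - V0 ⇒ a - V0 ⇒ a - V1 ⇒ a - V2 ⇒ a - a

Two distinct leftmost derivations for the same string.

Ambiguous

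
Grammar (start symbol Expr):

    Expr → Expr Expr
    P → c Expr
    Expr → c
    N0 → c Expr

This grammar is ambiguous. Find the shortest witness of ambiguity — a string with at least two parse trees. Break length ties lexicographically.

c c c

length 1: no string has ≥2 trees
length 2: no string has ≥2 trees
length 3: c c c has 2 parse trees

Two derivations of c c c:
  Expr ⇒ Expr Expr ⇒ Expr Expr Expr ⇒ c Expr Expr ⇒ c c Expr ⇒ c c c
  Expr ⇒ Expr Expr ⇒ c Expr ⇒ c Expr Expr ⇒ c c Expr ⇒ c c c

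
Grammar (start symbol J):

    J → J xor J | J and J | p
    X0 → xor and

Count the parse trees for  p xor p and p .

2

Parse trees for p xor p and p:
  [J [J p] xor [J [J p] and [J p]]]
  [J [J [J p] xor [J p]] and [J p]]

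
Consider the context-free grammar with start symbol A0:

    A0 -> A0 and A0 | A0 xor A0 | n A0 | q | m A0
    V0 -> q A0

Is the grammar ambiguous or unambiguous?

Ambiguous

Witness: m q and q

Derivation 1: A0 ⇒ A0 and A0 ⇒ m A0 and A0 ⇒ m q and A0 ⇒ m q and q
Derivation 2: A0 ⇒ m A0 ⇒ m A0 and A0 ⇒ m q and A0 ⇒ m q and q

Two distinct leftmost derivations for the same string.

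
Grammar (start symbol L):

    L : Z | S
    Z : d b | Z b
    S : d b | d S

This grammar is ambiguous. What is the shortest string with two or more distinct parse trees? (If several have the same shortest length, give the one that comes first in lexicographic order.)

d b

length 2: d b has 2 parse trees

Two derivations of d b:
  L ⇒ Z ⇒ d b
  L ⇒ S ⇒ d b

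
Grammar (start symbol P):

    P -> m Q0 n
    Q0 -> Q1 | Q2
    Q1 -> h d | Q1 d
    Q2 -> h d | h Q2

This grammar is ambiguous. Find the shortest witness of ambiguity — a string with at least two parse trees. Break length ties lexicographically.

m h d n

length 4: m h d n has 2 parse trees

Two derivations of m h d n:
  P ⇒ m Q0 n ⇒ m Q1 n ⇒ m h d n
  P ⇒ m Q0 n ⇒ m Q2 n ⇒ m h d n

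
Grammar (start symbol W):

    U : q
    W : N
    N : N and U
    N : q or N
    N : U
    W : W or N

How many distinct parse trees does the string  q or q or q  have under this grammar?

Parse trees for q or q or q:
  [W [N q or [N q or [N [U q]]]]]
  [W [W [N [U q]]] or [N q or [N [U q]]]]
  [W [W [N q or [N [U q]]]] or [N [U q]]]
  [W [W [W [N [U q]]] or [N [U q]]] or [N [U q]]]

4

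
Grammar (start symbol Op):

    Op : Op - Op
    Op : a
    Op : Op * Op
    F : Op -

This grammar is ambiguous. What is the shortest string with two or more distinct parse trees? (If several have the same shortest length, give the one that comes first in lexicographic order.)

length 1: no string has ≥2 trees
length 3: no string has ≥2 trees
length 5: a * a * a has 2 parse trees

Two derivations of a * a * a:
  Op ⇒ Op * Op ⇒ a * Op ⇒ a * Op * Op ⇒ a * a * Op ⇒ a * a * a
  Op ⇒ Op * Op ⇒ Op * Op * Op ⇒ a * Op * Op ⇒ a * a * Op ⇒ a * a * a

a * a * a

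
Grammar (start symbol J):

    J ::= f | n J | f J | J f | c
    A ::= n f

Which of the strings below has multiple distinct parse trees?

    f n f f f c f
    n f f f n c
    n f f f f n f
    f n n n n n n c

f n f f f c f: 6 trees
n f f f n c: 1 tree
n f f f f n f: 1 tree
f n n n n n n c: 1 tree

f n f f f c f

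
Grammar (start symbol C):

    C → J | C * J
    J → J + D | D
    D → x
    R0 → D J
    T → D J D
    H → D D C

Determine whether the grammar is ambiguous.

Unambiguous

Only C, J, D are reachable from C; ignoring the rest: C → C * J | J  ;  J → J + D | D  — a left-associative chain with D at the bottom. Each string factors uniquely by precedence.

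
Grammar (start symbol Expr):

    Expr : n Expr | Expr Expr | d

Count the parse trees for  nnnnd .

Parse trees for nnnnd:
  [Expr n [Expr n [Expr n [Expr n [Expr d]]]]]

1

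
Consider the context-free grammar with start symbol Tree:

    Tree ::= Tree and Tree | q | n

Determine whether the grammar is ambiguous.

Ambiguous

Witness: n and n and n

Derivation 1: Tree ⇒ Tree and Tree ⇒ Tree and Tree and Tree ⇒ n and Tree and Tree ⇒ n and n and Tree ⇒ n and n and n
Derivation 2: Tree ⇒ Tree and Tree ⇒ n and Tree ⇒ n and Tree and Tree ⇒ n and n and Tree ⇒ n and n and n

Two distinct leftmost derivations for the same string.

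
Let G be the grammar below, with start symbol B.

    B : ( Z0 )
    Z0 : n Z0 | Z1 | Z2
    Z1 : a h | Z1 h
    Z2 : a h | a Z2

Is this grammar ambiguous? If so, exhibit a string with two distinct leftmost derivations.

Ambiguous

Witness: ( a h )

Derivation 1: B ⇒ ( Z0 ) ⇒ ( Z1 ) ⇒ ( a h )
Derivation 2: B ⇒ ( Z0 ) ⇒ ( Z2 ) ⇒ ( a h )

Two distinct leftmost derivations for the same string.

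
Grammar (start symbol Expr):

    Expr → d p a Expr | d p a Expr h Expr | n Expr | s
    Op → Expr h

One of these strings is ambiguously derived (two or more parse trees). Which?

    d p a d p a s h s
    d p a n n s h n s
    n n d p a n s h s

d p a d p a s h s: 2 trees
d p a n n s h n s: 1 tree
n n d p a n s h s: 1 tree

d p a d p a s h s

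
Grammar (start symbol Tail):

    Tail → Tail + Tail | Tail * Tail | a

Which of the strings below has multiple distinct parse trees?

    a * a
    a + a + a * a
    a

a * a: 1 tree
a + a + a * a: 5 trees
a: 1 tree

a + a + a * a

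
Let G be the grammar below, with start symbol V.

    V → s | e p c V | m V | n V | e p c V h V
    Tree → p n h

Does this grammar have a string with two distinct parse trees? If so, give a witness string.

Ambiguous

Witness: e p c e p c s h s

Derivation 1: V ⇒ e p c V ⇒ e p c e p c V h V ⇒ e p c e p c s h V ⇒ e p c e p c s h s
Derivation 2: V ⇒ e p c V h V ⇒ e p c e p c V h V ⇒ e p c e p c s h V ⇒ e p c e p c s h s

Two distinct leftmost derivations for the same string.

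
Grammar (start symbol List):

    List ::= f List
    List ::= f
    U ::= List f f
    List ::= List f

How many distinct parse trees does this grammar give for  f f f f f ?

Parse trees for f f f f f (showing first 6 of 16):
  [List f [List f [List f [List f [List f]]]]]
  [List f [List f [List f [List [List f] f]]]]
  [List f [List f [List [List f [List f]] f]]]
  [List f [List f [List [List [List f] f] f]]]
  [List f [List [List f [List f [List f]]] f]]
  [List f [List [List f [List [List f] f]] f]]

16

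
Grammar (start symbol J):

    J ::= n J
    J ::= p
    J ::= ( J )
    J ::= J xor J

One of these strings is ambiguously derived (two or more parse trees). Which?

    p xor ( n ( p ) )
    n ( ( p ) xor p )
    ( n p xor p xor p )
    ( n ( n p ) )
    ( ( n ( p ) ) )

p xor ( n ( p ) ): 1 tree
n ( ( p ) xor p ): 1 tree
( n p xor p xor p ): 5 trees
( n ( n p ) ): 1 tree
( ( n ( p ) ) ): 1 tree

( n p xor p xor p )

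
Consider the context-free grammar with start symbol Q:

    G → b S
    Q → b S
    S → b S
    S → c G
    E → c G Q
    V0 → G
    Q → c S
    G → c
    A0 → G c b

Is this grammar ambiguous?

Unambiguous

(V0, E, A0 are unreachable from Q, so their rules don't affect L(Q).) The reachable rules are right-linear with at most one rule per (nonterminal, next-terminal) pair. Each input token forces the next rule, so parsing is deterministic.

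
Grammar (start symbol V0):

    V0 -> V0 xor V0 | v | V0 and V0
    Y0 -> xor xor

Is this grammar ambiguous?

Ambiguous

Witness: v and v and v

Derivation 1: V0 ⇒ V0 and V0 ⇒ v and V0 ⇒ v and V0 and V0 ⇒ v and v and V0 ⇒ v and v and v
Derivation 2: V0 ⇒ V0 and V0 ⇒ V0 and V0 and V0 ⇒ v and V0 and V0 ⇒ v and v and V0 ⇒ v and v and v

Two distinct leftmost derivations for the same string.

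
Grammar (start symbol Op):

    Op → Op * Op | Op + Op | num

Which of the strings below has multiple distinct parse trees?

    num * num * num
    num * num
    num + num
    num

num * num * num

num * num * num: 2 trees
num * num: 1 tree
num + num: 1 tree
num: 1 tree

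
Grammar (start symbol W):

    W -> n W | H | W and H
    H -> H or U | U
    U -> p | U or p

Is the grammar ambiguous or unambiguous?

Ambiguous

Witness: p or p

Derivation 1: W ⇒ H ⇒ H or U ⇒ U or U ⇒ p or U ⇒ p or p
Derivation 2: W ⇒ H ⇒ U ⇒ U or p ⇒ p or p

Two distinct leftmost derivations for the same string.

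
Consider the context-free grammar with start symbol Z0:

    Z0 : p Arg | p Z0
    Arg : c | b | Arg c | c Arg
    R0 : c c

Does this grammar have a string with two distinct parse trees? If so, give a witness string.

Witness: p c c

Derivation 1: Z0 ⇒ p Arg ⇒ p Arg c ⇒ p c c
Derivation 2: Z0 ⇒ p Arg ⇒ p c Arg ⇒ p c c

Two distinct leftmost derivations for the same string.

Ambiguous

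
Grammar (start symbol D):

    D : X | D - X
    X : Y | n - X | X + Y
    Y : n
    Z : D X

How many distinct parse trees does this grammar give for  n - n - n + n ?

Parse trees for n - n - n + n:
  [D [X n - [X n - [X [X [Y n]] + [Y n]]]]]
  [D [X n - [X [X n - [X [Y n]]] + [Y n]]]]
  [D [X [X n - [X n - [X [Y n]]]] + [Y n]]]
  [D [D [X [Y n]]] - [X n - [X [X [Y n]] + [Y n]]]]
  [D [D [X [Y n]]] - [X [X n - [X [Y n]]] + [Y n]]]
  [D [D [X n - [X [Y n]]]] - [X [X [Y n]] + [Y n]]]
  [D [D [D [X [Y n]]] - [X [Y n]]] - [X [X [Y n]] + [Y n]]]

7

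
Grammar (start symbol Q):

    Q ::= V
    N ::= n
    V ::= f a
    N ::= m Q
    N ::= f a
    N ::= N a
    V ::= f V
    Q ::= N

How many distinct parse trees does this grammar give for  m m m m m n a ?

Parse trees for m m m m m n a:
  [Q [N m [Q [N m [Q [N m [Q [N m [Q [N m [Q [N [N n] a]]]]]]]]]]]]
  [Q [N m [Q [N m [Q [N m [Q [N m [Q [N [N m [Q [N n]]] a]]]]]]]]]]
  [Q [N m [Q [N m [Q [N m [Q [N [N m [Q [N m [Q [N n]]]]] a]]]]]]]]
  [Q [N m [Q [N m [Q [N [N m [Q [N m [Q [N m [Q [N n]]]]]]] a]]]]]]
  [Q [N m [Q [N [N m [Q [N m [Q [N m [Q [N m [Q [N n]]]]]]]]] a]]]]
  [Q [N [N m [Q [N m [Q [N m [Q [N m [Q [N m [Q [N n]]]]]]]]]]] a]]

6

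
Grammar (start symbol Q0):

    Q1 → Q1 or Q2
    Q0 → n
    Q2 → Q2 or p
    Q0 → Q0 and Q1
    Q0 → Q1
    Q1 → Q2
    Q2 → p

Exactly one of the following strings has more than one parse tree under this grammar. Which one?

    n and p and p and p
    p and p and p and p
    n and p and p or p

n and p and p and p: 1 tree
p and p and p and p: 1 tree
n and p and p or p: 2 trees

n and p and p or p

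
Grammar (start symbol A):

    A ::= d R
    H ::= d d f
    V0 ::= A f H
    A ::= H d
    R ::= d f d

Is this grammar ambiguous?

Witness: d d f d

Derivation 1: A ⇒ d R ⇒ d d f d
Derivation 2: A ⇒ H d ⇒ d d f d

Two distinct leftmost derivations for the same string.

Ambiguous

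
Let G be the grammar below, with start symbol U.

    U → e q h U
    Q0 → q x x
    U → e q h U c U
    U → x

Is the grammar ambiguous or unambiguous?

Ambiguous

Witness: e q h e q h x c x

Derivation 1: U ⇒ e q h U ⇒ e q h e q h U c U ⇒ e q h e q h x c U ⇒ e q h e q h x c x
Derivation 2: U ⇒ e q h U c U ⇒ e q h e q h U c U ⇒ e q h e q h x c U ⇒ e q h e q h x c x

Two distinct leftmost derivations for the same string.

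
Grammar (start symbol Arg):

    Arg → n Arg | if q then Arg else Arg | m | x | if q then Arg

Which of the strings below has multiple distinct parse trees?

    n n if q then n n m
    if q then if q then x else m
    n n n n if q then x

if q then if q then x else m

n n if q then n n m: 1 tree
if q then if q then x else m: 2 trees
n n n n if q then x: 1 tree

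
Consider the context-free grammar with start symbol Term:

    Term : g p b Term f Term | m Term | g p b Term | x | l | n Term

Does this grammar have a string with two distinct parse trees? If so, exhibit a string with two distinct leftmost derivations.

Witness: g p b g p b l f l

Derivation 1: Term ⇒ g p b Term f Term ⇒ g p b g p b Term f Term ⇒ g p b g p b l f Term ⇒ g p b g p b l f l
Derivation 2: Term ⇒ g p b Term ⇒ g p b g p b Term f Term ⇒ g p b g p b l f Term ⇒ g p b g p b l f l

Two distinct leftmost derivations for the same string.

Ambiguous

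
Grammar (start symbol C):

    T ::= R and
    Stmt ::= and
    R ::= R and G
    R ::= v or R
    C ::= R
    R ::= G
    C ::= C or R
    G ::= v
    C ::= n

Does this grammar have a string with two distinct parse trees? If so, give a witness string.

Ambiguous

Witness: v or v

Derivation 1: C ⇒ R ⇒ v or R ⇒ v or G ⇒ v or v
Derivation 2: C ⇒ C or R ⇒ R or R ⇒ G or R ⇒ v or R ⇒ v or G ⇒ v or v

Two distinct leftmost derivations for the same string.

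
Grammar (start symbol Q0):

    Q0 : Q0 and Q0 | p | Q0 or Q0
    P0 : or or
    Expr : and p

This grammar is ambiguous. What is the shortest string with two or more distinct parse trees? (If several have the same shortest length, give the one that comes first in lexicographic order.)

length 1: no string has ≥2 trees
length 3: no string has ≥2 trees
length 5: p and p and p has 2 parse trees

Two derivations of p and p and p:
  Q0 ⇒ Q0 and Q0 ⇒ Q0 and Q0 and Q0 ⇒ p and Q0 and Q0 ⇒ p and p and Q0 ⇒ p and p and p
  Q0 ⇒ Q0 and Q0 ⇒ p and Q0 ⇒ p and Q0 and Q0 ⇒ p and p and Q0 ⇒ p and p and p

p and p and p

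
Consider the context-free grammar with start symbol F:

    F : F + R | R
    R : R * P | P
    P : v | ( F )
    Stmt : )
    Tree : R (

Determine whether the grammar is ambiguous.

Unambiguous

Only F, R, P are reachable from F; ignoring the rest: F → F + R | R  ;  R → R * P | P  — a left-associative chain with P at the bottom. Each string factors uniquely by precedence.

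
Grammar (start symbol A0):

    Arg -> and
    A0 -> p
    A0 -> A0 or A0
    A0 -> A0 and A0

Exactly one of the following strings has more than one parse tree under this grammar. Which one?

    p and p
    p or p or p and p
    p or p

p and p: 1 tree
p or p or p and p: 5 trees
p or p: 1 tree

p or p or p and p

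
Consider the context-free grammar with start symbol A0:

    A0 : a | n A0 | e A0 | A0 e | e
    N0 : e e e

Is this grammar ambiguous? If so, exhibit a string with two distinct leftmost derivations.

Witness: e e

Derivation 1: A0 ⇒ e A0 ⇒ e e
Derivation 2: A0 ⇒ A0 e ⇒ e e

Two distinct leftmost derivations for the same string.

Ambiguous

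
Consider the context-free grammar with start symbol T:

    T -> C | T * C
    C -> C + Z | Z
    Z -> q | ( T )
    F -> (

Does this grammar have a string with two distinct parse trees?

Unambiguous

Only T, C, Z are reachable from T; ignoring the rest: T → T * C | C  ;  C → C + Z | Z  — a left-associative chain with Z at the bottom. Each string factors uniquely by precedence.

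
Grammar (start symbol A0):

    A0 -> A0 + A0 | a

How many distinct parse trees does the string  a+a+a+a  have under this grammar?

5

Parse trees for a+a+a+a:
  [A0 [A0 a] + [A0 [A0 a] + [A0 [A0 a] + [A0 a]]]]
  [A0 [A0 a] + [A0 [A0 [A0 a] + [A0 a]] + [A0 a]]]
  [A0 [A0 [A0 a] + [A0 a]] + [A0 [A0 a] + [A0 a]]]
  [A0 [A0 [A0 a] + [A0 [A0 a] + [A0 a]]] + [A0 a]]
  [A0 [A0 [A0 [A0 a] + [A0 a]] + [A0 a]] + [A0 a]]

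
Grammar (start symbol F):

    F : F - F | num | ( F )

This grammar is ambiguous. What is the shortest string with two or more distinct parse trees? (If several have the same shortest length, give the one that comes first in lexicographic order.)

length 1: no string has ≥2 trees
length 3: no string has ≥2 trees
length 5: num - num - num has 2 parse trees

Two derivations of num - num - num:
  F ⇒ F - F ⇒ F - F - F ⇒ num - F - F ⇒ num - num - F ⇒ num - num - num
  F ⇒ F - F ⇒ num - F ⇒ num - F - F ⇒ num - num - F ⇒ num - num - num

num - num - num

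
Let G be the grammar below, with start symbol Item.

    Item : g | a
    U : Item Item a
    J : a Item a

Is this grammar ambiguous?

(U, J are unreachable from Item, so their rules don't affect L(Item).) The reachable rules are right-linear with at most one rule per (nonterminal, next-terminal) pair. Each input token forces the next rule, so parsing is deterministic.

Unambiguous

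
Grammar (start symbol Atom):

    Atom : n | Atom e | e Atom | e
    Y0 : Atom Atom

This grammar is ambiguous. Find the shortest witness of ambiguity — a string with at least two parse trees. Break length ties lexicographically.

length 1: no string has ≥2 trees
length 2: e e has 2 parse trees

Two derivations of e e:
  Atom ⇒ Atom e ⇒ e e
  Atom ⇒ e Atom ⇒ e e

e e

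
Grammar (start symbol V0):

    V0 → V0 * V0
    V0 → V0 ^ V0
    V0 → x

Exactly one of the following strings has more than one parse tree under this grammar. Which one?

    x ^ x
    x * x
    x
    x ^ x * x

x ^ x: 1 tree
x * x: 1 tree
x: 1 tree
x ^ x * x: 2 trees

x ^ x * x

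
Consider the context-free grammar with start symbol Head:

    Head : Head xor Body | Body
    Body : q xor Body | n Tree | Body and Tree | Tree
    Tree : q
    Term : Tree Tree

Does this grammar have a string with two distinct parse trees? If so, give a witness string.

Witness: q xor q

Derivation 1: Head ⇒ Head xor Body ⇒ Body xor Body ⇒ Tree xor Body ⇒ q xor Body ⇒ q xor Tree ⇒ q xor q
Derivation 2: Head ⇒ Body ⇒ q xor Body ⇒ q xor Tree ⇒ q xor q

Two distinct leftmost derivations for the same string.

Ambiguous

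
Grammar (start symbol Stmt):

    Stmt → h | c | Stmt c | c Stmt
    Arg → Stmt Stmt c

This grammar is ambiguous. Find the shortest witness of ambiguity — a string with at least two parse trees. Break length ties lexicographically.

c c

length 1: no string has ≥2 trees
length 2: c c has 2 parse trees

Two derivations of c c:
  Stmt ⇒ Stmt c ⇒ c c
  Stmt ⇒ c Stmt ⇒ c c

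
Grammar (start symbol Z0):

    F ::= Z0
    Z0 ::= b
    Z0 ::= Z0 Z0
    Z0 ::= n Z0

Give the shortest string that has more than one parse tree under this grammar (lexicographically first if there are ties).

b b b

length 1: no string has ≥2 trees
length 2: no string has ≥2 trees
length 3: b b b has 2 parse trees

Two derivations of b b b:
  Z0 ⇒ Z0 Z0 ⇒ b Z0 ⇒ b Z0 Z0 ⇒ b b Z0 ⇒ b b b
  Z0 ⇒ Z0 Z0 ⇒ Z0 Z0 Z0 ⇒ b Z0 Z0 ⇒ b b Z0 ⇒ b b b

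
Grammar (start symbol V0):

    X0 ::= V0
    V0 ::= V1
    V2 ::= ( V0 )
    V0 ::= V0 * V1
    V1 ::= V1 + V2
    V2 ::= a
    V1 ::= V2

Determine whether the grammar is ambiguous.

Unambiguous

Only V0, V1, V2 are reachable from V0; ignoring the rest: The grammar is stratified — V0 handles '*' (left-recursive), V1 handles '+', V2 atoms. Each operator has a fixed associativity and precedence level, so every string has one parse.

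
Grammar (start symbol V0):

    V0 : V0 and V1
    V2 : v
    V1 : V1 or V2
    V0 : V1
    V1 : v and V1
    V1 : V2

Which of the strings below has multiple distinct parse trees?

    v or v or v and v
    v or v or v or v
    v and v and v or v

v or v or v and v: 1 tree
v or v or v or v: 1 tree
v and v and v or v: 7 trees

v and v and v or v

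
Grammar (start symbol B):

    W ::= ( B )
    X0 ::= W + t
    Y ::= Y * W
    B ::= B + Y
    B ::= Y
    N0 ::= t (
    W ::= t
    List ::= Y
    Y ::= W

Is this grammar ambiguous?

(X0, N0, List are unreachable from B, so their rules don't affect L(B).) This is a standard precedence ladder (B over Y over W), with each level left-recursive on its own operator ('+' at B, '*' at Y). That structure is LR(1), hence unambiguous.

Unambiguous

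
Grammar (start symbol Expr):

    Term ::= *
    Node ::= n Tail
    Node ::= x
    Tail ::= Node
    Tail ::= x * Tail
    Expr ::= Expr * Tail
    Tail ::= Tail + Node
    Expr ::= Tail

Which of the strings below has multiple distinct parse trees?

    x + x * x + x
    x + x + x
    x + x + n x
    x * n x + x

x * n x + x

x + x * x + x: 1 tree
x + x + x: 1 tree
x + x + n x: 1 tree
x * n x + x: 5 trees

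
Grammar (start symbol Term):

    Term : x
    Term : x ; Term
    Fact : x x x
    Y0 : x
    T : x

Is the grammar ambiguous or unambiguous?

Unambiguous

Only Term is reachable from Term; ignoring the rest: The reachable grammar is A → atom sep A | atom. Each atom is followed by either the separator (recurse) or end-of-string (stop) — no choice point.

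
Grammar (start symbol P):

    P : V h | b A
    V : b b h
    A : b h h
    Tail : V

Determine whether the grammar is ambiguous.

Witness: b b h h

Derivation 1: P ⇒ V h ⇒ b b h h
Derivation 2: P ⇒ b A ⇒ b b h h

Two distinct leftmost derivations for the same string.

Ambiguous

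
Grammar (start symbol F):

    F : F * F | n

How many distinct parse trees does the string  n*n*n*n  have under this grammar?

Parse trees for n*n*n*n:
  [F [F n] * [F [F n] * [F [F n] * [F n]]]]
  [F [F n] * [F [F [F n] * [F n]] * [F n]]]
  [F [F [F n] * [F n]] * [F [F n] * [F n]]]
  [F [F [F n] * [F [F n] * [F n]]] * [F n]]
  [F [F [F [F n] * [F n]] * [F n]] * [F n]]

5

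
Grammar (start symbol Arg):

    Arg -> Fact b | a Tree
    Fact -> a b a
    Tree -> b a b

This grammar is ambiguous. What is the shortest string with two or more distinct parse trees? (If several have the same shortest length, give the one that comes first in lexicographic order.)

length 4: a b a b has 2 parse trees

Two derivations of a b a b:
  Arg ⇒ Fact b ⇒ a b a b
  Arg ⇒ a Tree ⇒ a b a b

a b a b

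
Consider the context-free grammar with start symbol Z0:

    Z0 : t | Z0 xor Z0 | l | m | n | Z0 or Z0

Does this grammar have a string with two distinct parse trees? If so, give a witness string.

Witness: l or l or l

Derivation 1: Z0 ⇒ Z0 or Z0 ⇒ l or Z0 ⇒ l or Z0 or Z0 ⇒ l or l or Z0 ⇒ l or l or l
Derivation 2: Z0 ⇒ Z0 or Z0 ⇒ Z0 or Z0 or Z0 ⇒ l or Z0 or Z0 ⇒ l or l or Z0 ⇒ l or l or l

Two distinct leftmost derivations for the same string.

Ambiguous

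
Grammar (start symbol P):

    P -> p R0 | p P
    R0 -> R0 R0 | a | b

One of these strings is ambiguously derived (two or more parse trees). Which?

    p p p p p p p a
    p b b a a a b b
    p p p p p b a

p b b a a a b b

p p p p p p p a: 1 tree
p b b a a a b b: 132 trees
p p p p p b a: 1 tree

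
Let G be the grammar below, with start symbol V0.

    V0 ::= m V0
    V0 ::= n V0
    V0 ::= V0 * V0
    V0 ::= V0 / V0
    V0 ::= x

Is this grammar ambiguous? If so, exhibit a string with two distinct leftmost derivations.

Witness: m x * x

Derivation 1: V0 ⇒ m V0 ⇒ m V0 * V0 ⇒ m x * V0 ⇒ m x * x
Derivation 2: V0 ⇒ V0 * V0 ⇒ m V0 * V0 ⇒ m x * V0 ⇒ m x * x

Two distinct leftmost derivations for the same string.

Ambiguous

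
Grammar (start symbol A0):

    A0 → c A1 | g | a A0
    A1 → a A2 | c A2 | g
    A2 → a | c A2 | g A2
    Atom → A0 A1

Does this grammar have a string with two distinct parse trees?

Unambiguous

(Atom is unreachable from A0, so its rules don't affect L(A0).) Each reachable nonterminal has at most one production per leading terminal, and all productions are right-linear; the derivation is determined token-by-token.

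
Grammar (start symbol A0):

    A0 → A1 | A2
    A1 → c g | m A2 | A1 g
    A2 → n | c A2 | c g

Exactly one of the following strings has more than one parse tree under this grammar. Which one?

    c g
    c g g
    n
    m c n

c g: 2 trees
c g g: 1 tree
n: 1 tree
m c n: 1 tree

c g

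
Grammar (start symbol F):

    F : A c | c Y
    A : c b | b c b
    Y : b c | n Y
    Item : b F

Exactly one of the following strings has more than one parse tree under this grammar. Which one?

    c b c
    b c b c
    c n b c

c b c: 2 trees
b c b c: 1 tree
c n b c: 1 tree

c b c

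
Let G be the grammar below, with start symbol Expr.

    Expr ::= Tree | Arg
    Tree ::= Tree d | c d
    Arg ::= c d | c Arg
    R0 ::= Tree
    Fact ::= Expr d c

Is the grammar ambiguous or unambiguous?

Witness: c d

Derivation 1: Expr ⇒ Tree ⇒ c d
Derivation 2: Expr ⇒ Arg ⇒ c d

Two distinct leftmost derivations for the same string.

Ambiguous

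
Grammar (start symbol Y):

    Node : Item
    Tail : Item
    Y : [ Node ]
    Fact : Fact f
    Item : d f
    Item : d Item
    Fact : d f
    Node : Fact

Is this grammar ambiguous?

Ambiguous

Witness: [ d f ]

Derivation 1: Y ⇒ [ Node ] ⇒ [ Item ] ⇒ [ d f ]
Derivation 2: Y ⇒ [ Node ] ⇒ [ Fact ] ⇒ [ d f ]

Two distinct leftmost derivations for the same string.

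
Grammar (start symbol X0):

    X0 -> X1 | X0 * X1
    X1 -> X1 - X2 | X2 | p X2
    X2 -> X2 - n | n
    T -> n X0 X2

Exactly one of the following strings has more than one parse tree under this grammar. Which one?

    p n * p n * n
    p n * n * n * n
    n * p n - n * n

p n * p n * n: 1 tree
p n * n * n * n: 1 tree
n * p n - n * n: 2 trees

n * p n - n * n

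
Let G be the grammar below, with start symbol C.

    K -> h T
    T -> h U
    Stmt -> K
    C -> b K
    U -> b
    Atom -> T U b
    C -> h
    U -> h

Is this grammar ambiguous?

Only C, K, T, U are reachable from C; ignoring the rest: The reachable rules are right-linear with at most one rule per (nonterminal, next-terminal) pair. Each input token forces the next rule, so parsing is deterministic.

Unambiguous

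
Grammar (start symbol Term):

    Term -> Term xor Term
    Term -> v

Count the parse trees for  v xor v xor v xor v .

Parse trees for v xor v xor v xor v:
  [Term [Term v] xor [Term [Term v] xor [Term [Term v] xor [Term v]]]]
  [Term [Term v] xor [Term [Term [Term v] xor [Term v]] xor [Term v]]]
  [Term [Term [Term v] xor [Term v]] xor [Term [Term v] xor [Term v]]]
  [Term [Term [Term v] xor [Term [Term v] xor [Term v]]] xor [Term v]]
  [Term [Term [Term [Term v] xor [Term v]] xor [Term v]] xor [Term v]]

5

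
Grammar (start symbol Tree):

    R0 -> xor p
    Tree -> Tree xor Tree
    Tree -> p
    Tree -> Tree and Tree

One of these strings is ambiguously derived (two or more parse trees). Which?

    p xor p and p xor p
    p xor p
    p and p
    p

p xor p and p xor p: 5 trees
p xor p: 1 tree
p and p: 1 tree
p: 1 tree

p xor p and p xor p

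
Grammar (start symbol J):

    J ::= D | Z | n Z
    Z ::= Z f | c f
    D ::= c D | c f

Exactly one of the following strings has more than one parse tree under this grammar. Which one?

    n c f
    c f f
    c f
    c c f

c f

n c f: 1 tree
c f f: 1 tree
c f: 2 trees
c c f: 1 tree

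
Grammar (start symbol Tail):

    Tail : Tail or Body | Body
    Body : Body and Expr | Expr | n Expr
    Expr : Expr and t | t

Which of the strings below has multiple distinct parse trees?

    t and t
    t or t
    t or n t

t and t: 2 trees
t or t: 1 tree
t or n t: 1 tree

t and t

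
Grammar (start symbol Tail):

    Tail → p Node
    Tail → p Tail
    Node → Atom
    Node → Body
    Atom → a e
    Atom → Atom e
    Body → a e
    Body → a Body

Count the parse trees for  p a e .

Parse trees for p a e:
  [Tail p [Node [Atom a e]]]
  [Tail p [Node [Body a e]]]

2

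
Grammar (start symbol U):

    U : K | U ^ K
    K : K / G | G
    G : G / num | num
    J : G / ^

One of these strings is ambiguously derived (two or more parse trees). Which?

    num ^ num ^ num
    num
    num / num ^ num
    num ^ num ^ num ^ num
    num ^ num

num ^ num ^ num: 1 tree
num: 1 tree
num / num ^ num: 2 trees
num ^ num ^ num ^ num: 1 tree
num ^ num: 1 tree

num / num ^ num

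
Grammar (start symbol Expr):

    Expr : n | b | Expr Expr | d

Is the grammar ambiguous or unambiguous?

Witness: b b b

Derivation 1: Expr ⇒ Expr Expr ⇒ b Expr ⇒ b Expr Expr ⇒ b b Expr ⇒ b b b
Derivation 2: Expr ⇒ Expr Expr ⇒ Expr Expr Expr ⇒ b Expr Expr ⇒ b b Expr ⇒ b b b

Two distinct leftmost derivations for the same string.

Ambiguous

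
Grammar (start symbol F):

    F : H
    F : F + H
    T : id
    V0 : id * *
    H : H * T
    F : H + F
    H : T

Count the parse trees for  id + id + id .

Parse trees for id + id + id:
  [F [F [F [H [T id]]] + [H [T id]]] + [H [T id]]]
  [F [F [H [T id]] + [F [H [T id]]]] + [H [T id]]]
  [F [H [T id]] + [F [F [H [T id]]] + [H [T id]]]]
  [F [H [T id]] + [F [H [T id]] + [F [H [T id]]]]]

4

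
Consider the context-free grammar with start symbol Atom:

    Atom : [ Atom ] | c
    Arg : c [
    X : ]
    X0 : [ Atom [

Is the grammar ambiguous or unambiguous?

Unambiguous

Only Atom is reachable from Atom; ignoring the rest: L(Atom) is { openⁿ atom closeⁿ : n ≥ 0 }. The bracket depth fixes n, and the derivation is forced at every step.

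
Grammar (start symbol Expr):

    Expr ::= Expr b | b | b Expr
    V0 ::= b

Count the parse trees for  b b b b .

8

Parse trees for b b b b:
  [Expr [Expr [Expr [Expr b] b] b] b]
  [Expr [Expr [Expr b [Expr b]] b] b]
  [Expr [Expr b [Expr [Expr b] b]] b]
  [Expr [Expr b [Expr b [Expr b]]] b]
  [Expr b [Expr [Expr [Expr b] b] b]]
  [Expr b [Expr [Expr b [Expr b]] b]]
  [Expr b [Expr b [Expr [Expr b] b]]]
  [Expr b [Expr b [Expr b [Expr b]]]]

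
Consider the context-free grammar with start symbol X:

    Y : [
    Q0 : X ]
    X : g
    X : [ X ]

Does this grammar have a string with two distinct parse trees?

Unambiguous

(Y, Q0 are unreachable from X, so their rules don't affect L(X).) L(X) is { openⁿ atom closeⁿ : n ≥ 0 }. The bracket depth fixes n, and the derivation is forced at every step.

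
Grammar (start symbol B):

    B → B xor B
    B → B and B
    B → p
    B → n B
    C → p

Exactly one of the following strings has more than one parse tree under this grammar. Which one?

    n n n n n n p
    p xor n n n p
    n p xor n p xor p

n n n n n n p: 1 tree
p xor n n n p: 1 tree
n p xor n p xor p: 7 trees

n p xor n p xor p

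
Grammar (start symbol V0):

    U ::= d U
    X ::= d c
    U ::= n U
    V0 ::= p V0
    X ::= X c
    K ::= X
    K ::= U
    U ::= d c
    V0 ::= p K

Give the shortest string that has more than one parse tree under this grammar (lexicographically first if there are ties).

p d c

length 3: p d c has 2 parse trees

Two derivations of p d c:
  V0 ⇒ p K ⇒ p X ⇒ p d c
  V0 ⇒ p K ⇒ p U ⇒ p d c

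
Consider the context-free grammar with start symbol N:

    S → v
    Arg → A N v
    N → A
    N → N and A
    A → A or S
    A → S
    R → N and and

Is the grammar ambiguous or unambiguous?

Unambiguous

Only N, A, S are reachable from N; ignoring the rest: This is a standard precedence ladder (N over A over S), with each level left-recursive on its own operator ('and' at N, 'or' at A). That structure is LR(1), hence unambiguous.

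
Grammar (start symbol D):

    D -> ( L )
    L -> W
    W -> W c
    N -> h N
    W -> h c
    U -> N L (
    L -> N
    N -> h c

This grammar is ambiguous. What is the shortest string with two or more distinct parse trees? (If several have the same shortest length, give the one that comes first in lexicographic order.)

length 4: ( h c ) has 2 parse trees

Two derivations of ( h c ):
  D ⇒ ( L ) ⇒ ( W ) ⇒ ( h c )
  D ⇒ ( L ) ⇒ ( N ) ⇒ ( h c )

( h c )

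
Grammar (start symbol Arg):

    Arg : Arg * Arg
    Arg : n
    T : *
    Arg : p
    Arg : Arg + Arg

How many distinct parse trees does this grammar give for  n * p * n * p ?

Parse trees for n * p * n * p:
  [Arg [Arg n] * [Arg [Arg p] * [Arg [Arg n] * [Arg p]]]]
  [Arg [Arg n] * [Arg [Arg [Arg p] * [Arg n]] * [Arg p]]]
  [Arg [Arg [Arg n] * [Arg p]] * [Arg [Arg n] * [Arg p]]]
  [Arg [Arg [Arg n] * [Arg [Arg p] * [Arg n]]] * [Arg p]]
  [Arg [Arg [Arg [Arg n] * [Arg p]] * [Arg n]] * [Arg p]]

5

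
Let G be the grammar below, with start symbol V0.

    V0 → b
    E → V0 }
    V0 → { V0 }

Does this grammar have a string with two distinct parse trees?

Only V0 is reachable from V0; ignoring the rest: Each string is a nest of matched brackets around a single atom. An opening bracket forces the recursive rule; an atom forces the base rule.

Unambiguous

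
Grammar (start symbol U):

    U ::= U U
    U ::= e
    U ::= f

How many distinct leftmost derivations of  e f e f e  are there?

Parse trees for e f e f e (showing first 6 of 14):
  [U [U e] [U [U f] [U [U e] [U [U f] [U e]]]]]
  [U [U e] [U [U f] [U [U [U e] [U f]] [U e]]]]
  [U [U e] [U [U [U f] [U e]] [U [U f] [U e]]]]
  [U [U e] [U [U [U f] [U [U e] [U f]]] [U e]]]
  [U [U e] [U [U [U [U f] [U e]] [U f]] [U e]]]
  [U [U [U e] [U f]] [U [U e] [U [U f] [U e]]]]

14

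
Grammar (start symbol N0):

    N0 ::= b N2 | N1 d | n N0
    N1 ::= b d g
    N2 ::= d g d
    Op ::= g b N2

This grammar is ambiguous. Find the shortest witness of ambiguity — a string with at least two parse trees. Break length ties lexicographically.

b d g d

length 4: b d g d has 2 parse trees

Two derivations of b d g d:
  N0 ⇒ b N2 ⇒ b d g d
  N0 ⇒ N1 d ⇒ b d g d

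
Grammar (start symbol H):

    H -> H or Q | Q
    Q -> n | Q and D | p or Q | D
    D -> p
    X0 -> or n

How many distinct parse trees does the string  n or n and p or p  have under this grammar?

Parse trees for n or n and p or p:
  [H [H [H [Q n]] or [Q [Q n] and [D p]]] or [Q [D p]]]

1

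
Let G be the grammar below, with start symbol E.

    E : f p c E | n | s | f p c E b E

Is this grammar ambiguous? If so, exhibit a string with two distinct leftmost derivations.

Ambiguous

Witness: f p c f p c n b n

Derivation 1: E ⇒ f p c E ⇒ f p c f p c E b E ⇒ f p c f p c n b E ⇒ f p c f p c n b n
Derivation 2: E ⇒ f p c E b E ⇒ f p c f p c E b E ⇒ f p c f p c n b E ⇒ f p c f p c n b n

Two distinct leftmost derivations for the same string.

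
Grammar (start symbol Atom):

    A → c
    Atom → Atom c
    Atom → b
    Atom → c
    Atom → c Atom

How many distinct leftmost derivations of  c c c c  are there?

Parse trees for c c c c:
  [Atom [Atom [Atom [Atom c] c] c] c]
  [Atom [Atom [Atom c [Atom c]] c] c]
  [Atom [Atom c [Atom [Atom c] c]] c]
  [Atom [Atom c [Atom c [Atom c]]] c]
  [Atom c [Atom [Atom [Atom c] c] c]]
  [Atom c [Atom [Atom c [Atom c]] c]]
  [Atom c [Atom c [Atom [Atom c] c]]]
  [Atom c [Atom c [Atom c [Atom c]]]]

8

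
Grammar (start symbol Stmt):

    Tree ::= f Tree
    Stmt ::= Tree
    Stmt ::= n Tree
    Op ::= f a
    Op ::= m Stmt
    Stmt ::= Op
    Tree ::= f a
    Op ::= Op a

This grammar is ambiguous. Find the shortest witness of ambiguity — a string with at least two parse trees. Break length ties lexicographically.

length 2: f a has 2 parse trees

Two derivations of f a:
  Stmt ⇒ Tree ⇒ f a
  Stmt ⇒ Op ⇒ f a

f a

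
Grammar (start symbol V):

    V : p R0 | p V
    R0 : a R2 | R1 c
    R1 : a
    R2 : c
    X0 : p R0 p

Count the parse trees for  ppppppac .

Parse trees for ppppppac:
  [V p [V p [V p [V p [V p [V p [R0 a [R2 c]]]]]]]]
  [V p [V p [V p [V p [V p [V p [R0 [R1 a] c]]]]]]]

2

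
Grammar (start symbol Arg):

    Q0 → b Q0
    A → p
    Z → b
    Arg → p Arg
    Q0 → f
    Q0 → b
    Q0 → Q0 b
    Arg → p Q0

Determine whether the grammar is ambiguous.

Witness: p b b

Derivation 1: Arg ⇒ p Q0 ⇒ p b Q0 ⇒ p b b
Derivation 2: Arg ⇒ p Q0 ⇒ p Q0 b ⇒ p b b

Two distinct leftmost derivations for the same string.

Ambiguous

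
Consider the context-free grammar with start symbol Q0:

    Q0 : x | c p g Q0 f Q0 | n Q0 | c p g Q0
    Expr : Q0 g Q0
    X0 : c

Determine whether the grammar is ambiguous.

Witness: c p g c p g x f x

Derivation 1: Q0 ⇒ c p g Q0 f Q0 ⇒ c p g c p g Q0 f Q0 ⇒ c p g c p g x f Q0 ⇒ c p g c p g x f x
Derivation 2: Q0 ⇒ c p g Q0 ⇒ c p g c p g Q0 f Q0 ⇒ c p g c p g x f Q0 ⇒ c p g c p g x f x

Two distinct leftmost derivations for the same string.

Ambiguous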